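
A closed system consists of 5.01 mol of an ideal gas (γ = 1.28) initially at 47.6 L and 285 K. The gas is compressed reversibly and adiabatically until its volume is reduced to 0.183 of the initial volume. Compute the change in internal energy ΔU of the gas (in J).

25800 J

P₁ = nRT₁/V₁ = 5.01×8.314×285/47.6 = 249 kPa.
Adiabatic: TV^(γ−1) = const ⇒ T₂ = 285×(5.46)^0.280 = 459 K; PV^γ = const ⇒ P₂ = 2190 kPa.
For an ideal gas ΔU = nCvΔT with Cv = R/(γ−1) = 29.7 J/(mol·K).
ΔU = 5.01×29.7×(459−285) = 25800 J.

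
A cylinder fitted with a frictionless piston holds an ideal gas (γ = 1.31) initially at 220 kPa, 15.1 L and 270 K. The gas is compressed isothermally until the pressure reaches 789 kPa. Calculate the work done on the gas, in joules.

4240 J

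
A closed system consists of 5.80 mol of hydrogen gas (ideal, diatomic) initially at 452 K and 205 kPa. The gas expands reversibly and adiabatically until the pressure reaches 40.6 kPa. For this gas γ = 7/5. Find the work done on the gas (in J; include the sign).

V₁ = nRT₁/P₁ = 5.80×8.314×452/205 = 106 L.
Adiabatic: T₂/T₁ = (P₂/P₁)^((γ−1)/γ) ⇒ T₂ = 452×(0.198)^0.286 = 285 K; V₂ = 338 L.
ΔU = nCvΔT = 5.80×20.8×(285−452) = -20200 J.
Q = 0 for an adiabatic process, so W = −ΔU = 20200 J.
Work done on the gas = −W_by = -20200 J.

-20200 J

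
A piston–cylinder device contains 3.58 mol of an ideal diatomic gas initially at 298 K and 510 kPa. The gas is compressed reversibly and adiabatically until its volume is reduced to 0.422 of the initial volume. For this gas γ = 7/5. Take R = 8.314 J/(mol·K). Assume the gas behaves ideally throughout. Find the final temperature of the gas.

421 K

V₁ = nRT₁/P₁ = 3.58×8.314×298/510 = 17.4 L.
Adiabatic: TV^(γ−1) = const ⇒ T₂ = 298×(2.37)^0.400 = 421 K; PV^γ = const ⇒ P₂ = 1710 kPa.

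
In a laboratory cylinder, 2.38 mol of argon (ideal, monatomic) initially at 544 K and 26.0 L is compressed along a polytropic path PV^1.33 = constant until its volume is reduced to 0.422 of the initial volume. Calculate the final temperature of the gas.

P₁ = nRT₁/V₁ = 2.38×8.314×544/26.0 = 414 kPa.
Polytropic n=1.33: T₂ = T₁(V₁/V₂)^(n−1) = 544×(2.37)^0.33 = 723 K; P₂ = P₁(V₁/V₂)^n = 1300 kPa.

723 K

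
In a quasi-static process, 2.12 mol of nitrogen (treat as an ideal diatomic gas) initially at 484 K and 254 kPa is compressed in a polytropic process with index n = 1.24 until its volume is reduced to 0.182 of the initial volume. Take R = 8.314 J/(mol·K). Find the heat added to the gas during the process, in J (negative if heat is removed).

V₁ = nRT₁/P₁ = 2.12×8.314×484/254 = 33.6 L.
Polytropic n=1.24: T₂ = T₁(V₁/V₂)^(n−1) = 484×(5.49)^0.24 = 728 K; P₂ = P₁(V₁/V₂)^n = 2100 kPa.
W = (P₁V₁−P₂V₂)/(n−1) = (254×33.6−2100×6.11)/0.24 = -18000 J.
ΔU = nCvΔT = 2.12×20.8×(728−484) = 10800 J.
Q = ΔU + W = -7180 J.

-7180 J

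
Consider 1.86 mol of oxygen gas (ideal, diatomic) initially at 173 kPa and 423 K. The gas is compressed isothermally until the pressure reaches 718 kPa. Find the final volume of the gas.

9.11 L

V₁ = nRT₁/P₁ = 1.86×8.314×423/173 = 37.8 L.
Isothermal: T stays 423 K; PV = const ⇒ V₂ = 9.11 L, P₂ = 718 kPa.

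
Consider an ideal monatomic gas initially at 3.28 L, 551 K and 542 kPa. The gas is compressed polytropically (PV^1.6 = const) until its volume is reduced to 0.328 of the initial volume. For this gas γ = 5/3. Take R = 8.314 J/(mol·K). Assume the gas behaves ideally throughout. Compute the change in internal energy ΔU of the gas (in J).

2540 J

n = P₁V₁/(RT₁) = 542×3.28/(8.314×551) = 0.388 mol.
Polytropic n=1.6: T₂ = T₁(V₁/V₂)^(n−1) = 551×(3.05)^0.60 = 1080 K; P₂ = P₁(V₁/V₂)^n = 3230 kPa.
For an ideal gas ΔU = nCvΔT with Cv = (3/2)R = 12.5 J/(mol·K).
ΔU = 0.388×12.5×(1080−551) = 2540 J.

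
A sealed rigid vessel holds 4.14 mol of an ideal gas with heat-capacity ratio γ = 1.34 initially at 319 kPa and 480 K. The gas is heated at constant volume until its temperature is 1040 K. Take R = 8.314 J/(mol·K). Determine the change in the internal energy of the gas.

56700 J

V₁ = nRT₁/P₁ = 4.14×8.314×480/319 = 51.8 L.
Isochoric: V stays 51.8 L; P/T = const ⇒ T₂ = 1040 K, P₂ = 691 kPa.
For an ideal gas ΔU = nCvΔT with Cv = R/(γ−1) = 24.5 J/(mol·K).
ΔU = 4.14×24.5×(1040−480) = 56700 J.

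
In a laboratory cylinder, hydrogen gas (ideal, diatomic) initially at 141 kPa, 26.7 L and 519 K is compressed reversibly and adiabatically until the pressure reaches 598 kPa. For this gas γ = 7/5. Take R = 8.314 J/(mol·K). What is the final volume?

Adiabatic: T₂/T₁ = (P₂/P₁)^((γ−1)/γ) ⇒ T₂ = 519×(4.24)^0.286 = 784 K; V₂ = 9.51 L.

9.51 L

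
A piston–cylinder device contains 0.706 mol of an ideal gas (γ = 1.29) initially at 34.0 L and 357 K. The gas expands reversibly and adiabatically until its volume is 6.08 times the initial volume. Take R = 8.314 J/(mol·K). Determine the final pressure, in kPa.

6.01 kPa

P₁ = nRT₁/V₁ = 0.706×8.314×357/34.0 = 61.6 kPa.
Adiabatic: TV^(γ−1) = const ⇒ T₂ = 357×(0.164)^0.290 = 212 K; PV^γ = const ⇒ P₂ = 6.01 kPa.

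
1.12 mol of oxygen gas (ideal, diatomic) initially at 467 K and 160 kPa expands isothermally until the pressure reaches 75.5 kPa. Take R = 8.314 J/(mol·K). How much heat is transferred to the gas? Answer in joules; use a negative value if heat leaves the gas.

3270 J

V₁ = nRT₁/P₁ = 1.12×8.314×467/160 = 27.2 L.
Isothermal: T stays 467 K; PV = const ⇒ V₂ = 57.6 L, P₂ = 75.5 kPa.
ΔU = 0 (ideal gas, T constant).
W = nRT ln(V₂/V₁) = 1.12×8.314×467×ln(2.12) = 3270 J.
Q = ΔU + W = 3270 J.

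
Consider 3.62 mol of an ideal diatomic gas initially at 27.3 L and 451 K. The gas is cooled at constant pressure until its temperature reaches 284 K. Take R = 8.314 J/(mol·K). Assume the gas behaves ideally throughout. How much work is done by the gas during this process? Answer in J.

-5030 J

P₁ = nRT₁/V₁ = 3.62×8.314×451/27.3 = 497 kPa.
Isobaric: P stays 497 kPa; V/T = const ⇒ T₂ = 284 K, V₂ = 17.2 L.
W = PΔV = 497×(17.2−27.3) kPa·L = -5030 J.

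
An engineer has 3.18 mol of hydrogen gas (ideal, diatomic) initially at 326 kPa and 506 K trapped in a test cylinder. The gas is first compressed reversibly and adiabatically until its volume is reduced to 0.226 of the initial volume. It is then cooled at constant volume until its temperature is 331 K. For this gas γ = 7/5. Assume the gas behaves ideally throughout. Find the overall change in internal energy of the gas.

-11600 J

V₁ = nRT₁/P₁ = 3.18×8.314×506/326 = 41.0 L.
Step 1 — Adiabatic: TV^(γ−1) = const ⇒ T₂ = 506×(4.42)^0.400 = 917 K; PV^γ = const ⇒ P₂ = 2610 kPa.
ΔU = nCvΔT = 3.18×20.8×(917−506) = 27200 J.
Q = 0 for an adiabatic process, so W = −ΔU = -27200 J.
State after step 1: P = 2610 kPa, V = 9.27 L, T = 917 K.
Step 2 — Isochoric: V stays 9.27 L; P/T = const ⇒ T₂ = 331 K, P₂ = 944 kPa.
W = 0 (no volume change).
ΔU = nCvΔT = 3.18×20.8×(331−917) = -38800 J.
Q = ΔU = -38800 J.
Net over both steps: W = -27200 J, Q = -38800 J, ΔU = -11600 J.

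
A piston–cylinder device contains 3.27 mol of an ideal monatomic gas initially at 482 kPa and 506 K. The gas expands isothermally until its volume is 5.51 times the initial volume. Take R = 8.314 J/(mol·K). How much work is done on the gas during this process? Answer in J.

-23500 J

V₁ = nRT₁/P₁ = 3.27×8.314×506/482 = 28.5 L.
Isothermal: T stays 506 K; PV = const ⇒ V₂ = 157 L, P₂ = 87.5 kPa.
W = nRT ln(V₂/V₁) = 3.27×8.314×506×ln(5.51) = 23500 J.
Work done on the gas = −W_by = -23500 J.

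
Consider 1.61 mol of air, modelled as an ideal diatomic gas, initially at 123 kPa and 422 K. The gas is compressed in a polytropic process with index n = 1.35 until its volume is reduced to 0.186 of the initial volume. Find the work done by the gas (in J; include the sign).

V₁ = nRT₁/P₁ = 1.61×8.314×422/123 = 45.9 L.
Polytropic n=1.35: T₂ = T₁(V₁/V₂)^(n−1) = 422×(5.38)^0.35 = 760 K; P₂ = P₁(V₁/V₂)^n = 1190 kPa.
W = (P₁V₁−P₂V₂)/(n−1) = (123×45.9−1190×8.54)/0.35 = -12900 J.

-12900 J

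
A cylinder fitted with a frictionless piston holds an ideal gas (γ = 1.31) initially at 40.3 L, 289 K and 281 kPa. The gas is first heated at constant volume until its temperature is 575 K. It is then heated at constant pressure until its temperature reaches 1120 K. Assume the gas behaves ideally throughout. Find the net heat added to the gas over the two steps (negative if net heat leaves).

n = P₁V₁/(RT₁) = 281×40.3/(8.314×289) = 4.71 mol.
Step 1 — Isochoric: V stays 40.3 L; P/T = const ⇒ T₂ = 575 K, P₂ = 559 kPa.
W = 0 (no volume change).
ΔU = nCvΔT = 4.71×26.8×(575−289) = 36200 J.
Q = ΔU = 36200 J.
State after step 1: P = 559 kPa, V = 40.3 L, T = 575 K.
Step 2 — Isobaric: P stays 559 kPa; V/T = const ⇒ T₂ = 1120 K, V₂ = 78.5 L.
W = PΔV = 559×(78.5−40.3) kPa·L = 21400 J.
ΔU = nCvΔT = 4.71×26.8×(1120−575) = 68900 J.
Q = ΔU + W = nCpΔT = 90200 J.
Net over both steps: W = 21400 J, Q = 126000 J, ΔU = 105000 J.

126000 J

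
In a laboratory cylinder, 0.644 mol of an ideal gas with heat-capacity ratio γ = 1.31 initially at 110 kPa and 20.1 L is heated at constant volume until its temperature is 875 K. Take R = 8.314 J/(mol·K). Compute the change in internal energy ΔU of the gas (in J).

7980 J

T₁ = P₁V₁/(nR) = 110×20.1/(0.644×8.314) = 413 K.
Isochoric: V stays 20.1 L; P/T = const ⇒ T₂ = 875 K, P₂ = 233 kPa.
For an ideal gas ΔU = nCvΔT with Cv = R/(γ−1) = 26.8 J/(mol·K).
ΔU = 0.644×26.8×(875−413) = 7980 J.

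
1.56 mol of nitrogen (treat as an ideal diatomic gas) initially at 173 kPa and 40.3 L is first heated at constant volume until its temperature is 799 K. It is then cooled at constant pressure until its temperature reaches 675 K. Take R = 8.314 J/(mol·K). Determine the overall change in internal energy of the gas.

T₁ = P₁V₁/(nR) = 173×40.3/(1.56×8.314) = 538 K.
Step 1 — Isochoric: V stays 40.3 L; P/T = const ⇒ T₂ = 799 K, P₂ = 257 kPa.
W = 0 (no volume change).
ΔU = nCvΔT = 1.56×20.8×(799−538) = 8480 J.
Q = ΔU = 8480 J.
State after step 1: P = 257 kPa, V = 40.3 L, T = 799 K.
Step 2 — Isobaric: P stays 257 kPa; V/T = const ⇒ T₂ = 675 K, V₂ = 34.0 L.
W = PΔV = 257×(34.0−40.3) kPa·L = -1610 J.
ΔU = nCvΔT = 1.56×20.8×(675−799) = -4020 J.
Q = ΔU + W = nCpΔT = -5630 J.
Net over both steps: W = -1610 J, Q = 2850 J, ΔU = 4460 J.

4460 J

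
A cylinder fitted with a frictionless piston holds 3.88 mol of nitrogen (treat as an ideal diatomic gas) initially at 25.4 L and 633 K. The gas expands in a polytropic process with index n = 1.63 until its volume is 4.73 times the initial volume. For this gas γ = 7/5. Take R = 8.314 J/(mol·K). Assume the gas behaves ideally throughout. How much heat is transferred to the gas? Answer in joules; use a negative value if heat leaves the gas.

-11600 J

P₁ = nRT₁/V₁ = 3.88×8.314×633/25.4 = 804 kPa.
Polytropic n=1.63: T₂ = T₁(V₁/V₂)^(n−1) = 633×(0.211)^0.63 = 238 K; P₂ = P₁(V₁/V₂)^n = 63.9 kPa.
W = (P₁V₁−P₂V₂)/(n−1) = (804×25.4−63.9×120)/0.63 = 20200 J.
ΔU = nCvΔT = 3.88×20.8×(238−633) = -31900 J.
Q = ΔU + W = -11600 J.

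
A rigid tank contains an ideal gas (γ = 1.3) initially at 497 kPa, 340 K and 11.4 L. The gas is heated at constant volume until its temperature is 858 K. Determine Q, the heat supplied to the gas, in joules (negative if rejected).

n = P₁V₁/(RT₁) = 497×11.4/(8.314×340) = 2.00 mol.
Isochoric: V stays 11.4 L; P/T = const ⇒ T₂ = 858 K, P₂ = 1250 kPa.
W = 0 (no volume change).
ΔU = nCvΔT = 2.00×27.7×(858−340) = 28800 J.
Q = ΔU = 28800 J.

28800 J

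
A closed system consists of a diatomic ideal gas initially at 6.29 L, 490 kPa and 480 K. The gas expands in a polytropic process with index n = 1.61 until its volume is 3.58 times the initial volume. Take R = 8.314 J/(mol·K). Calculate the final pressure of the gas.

62.9 kPa

Polytropic n=1.61: T₂ = T₁(V₁/V₂)^(n−1) = 480×(0.279)^0.61 = 220 K; P₂ = P₁(V₁/V₂)^n = 62.9 kPa.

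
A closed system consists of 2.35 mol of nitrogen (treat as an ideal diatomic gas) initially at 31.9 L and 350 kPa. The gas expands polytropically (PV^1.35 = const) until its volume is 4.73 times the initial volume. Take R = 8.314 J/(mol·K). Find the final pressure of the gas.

T₁ = P₁V₁/(nR) = 350×31.9/(2.35×8.314) = 571 K.
Polytropic n=1.35: T₂ = T₁(V₁/V₂)^(n−1) = 571×(0.211)^0.35 = 332 K; P₂ = P₁(V₁/V₂)^n = 43.0 kPa.

43.0 kPa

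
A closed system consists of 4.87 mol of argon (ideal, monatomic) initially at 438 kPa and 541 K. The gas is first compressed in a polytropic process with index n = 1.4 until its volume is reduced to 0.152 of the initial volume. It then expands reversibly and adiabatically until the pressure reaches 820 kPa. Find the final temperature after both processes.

V₁ = nRT₁/P₁ = 4.87×8.314×541/438 = 50.0 L.
Step 1 — Polytropic n=1.4: T₂ = T₁(V₁/V₂)^(n−1) = 541×(6.58)^0.40 = 1150 K; P₂ = P₁(V₁/V₂)^n = 6120 kPa.
W = (P₁V₁−P₂V₂)/(n−1) = (438×50.0−6120×7.60)/0.40 = -61600 J.
ΔU = nCvΔT = 4.87×12.5×(1150−541) = 36900 J.
Q = ΔU + W = -24600 J.
State after step 1: P = 6120 kPa, V = 7.60 L, T = 1150 K.
Step 2 — Adiabatic: T₂/T₁ = (P₂/P₁)^((γ−1)/γ) ⇒ T₂ = 1150×(0.134)^0.400 = 514 K; V₂ = 25.4 L.
ΔU = nCvΔT = 4.87×12.5×(514−1150) = -38600 J.
Q = 0 for an adiabatic process, so W = −ΔU = 38600 J.
Net over both steps: W = -23000 J, Q = -24600 J, ΔU = -1620 J.

514 K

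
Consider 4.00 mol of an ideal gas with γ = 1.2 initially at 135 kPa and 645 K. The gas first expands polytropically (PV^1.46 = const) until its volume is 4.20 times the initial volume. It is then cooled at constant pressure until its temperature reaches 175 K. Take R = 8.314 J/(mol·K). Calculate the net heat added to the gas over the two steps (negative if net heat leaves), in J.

-60900 J

V₁ = nRT₁/P₁ = 4.00×8.314×645/135 = 159 L.
Step 1 — Polytropic n=1.46: T₂ = T₁(V₁/V₂)^(n−1) = 645×(0.238)^0.46 = 333 K; P₂ = P₁(V₁/V₂)^n = 16.6 kPa.
W = (P₁V₁−P₂V₂)/(n−1) = (135×159−16.6×667)/0.46 = 22500 J.
ΔU = nCvΔT = 4.00×41.6×(333−645) = -51800 J.
Q = ΔU + W = -29300 J.
State after step 1: P = 16.6 kPa, V = 667 L, T = 333 K.
Step 2 — Isobaric: P stays 16.6 kPa; V/T = const ⇒ T₂ = 175 K, V₂ = 350 L.
W = PΔV = 16.6×(350−667) kPa·L = -5270 J.
ΔU = nCvΔT = 4.00×41.6×(175−333) = -26300 J.
Q = ΔU + W = nCpΔT = -31600 J.
Net over both steps: W = 17300 J, Q = -60900 J, ΔU = -78200 J.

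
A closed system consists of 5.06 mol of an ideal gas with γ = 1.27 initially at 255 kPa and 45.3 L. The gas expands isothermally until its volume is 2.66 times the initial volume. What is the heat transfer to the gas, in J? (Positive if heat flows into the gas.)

11300 J

T₁ = P₁V₁/(nR) = 255×45.3/(5.06×8.314) = 275 K.
Isothermal: T stays 275 K; PV = const ⇒ V₂ = 120 L, P₂ = 95.9 kPa.
ΔU = 0 (ideal gas, T constant).
W = nRT ln(V₂/V₁) = 5.06×8.314×275×ln(2.66) = 11300 J.
Q = ΔU + W = 11300 J.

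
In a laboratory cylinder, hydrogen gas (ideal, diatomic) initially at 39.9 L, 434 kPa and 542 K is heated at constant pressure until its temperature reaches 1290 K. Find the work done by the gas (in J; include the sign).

n = P₁V₁/(RT₁) = 434×39.9/(8.314×542) = 3.84 mol.
Isobaric: P stays 434 kPa; V/T = const ⇒ T₂ = 1290 K, V₂ = 95.0 L.
W = PΔV = 434×(95.0−39.9) kPa·L = 23900 J.

23900 J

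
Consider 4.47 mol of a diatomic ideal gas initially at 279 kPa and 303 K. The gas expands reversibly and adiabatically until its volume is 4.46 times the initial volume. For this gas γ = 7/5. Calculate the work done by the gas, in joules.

V₁ = nRT₁/P₁ = 4.47×8.314×303/279 = 40.4 L.
Adiabatic: TV^(γ−1) = const ⇒ T₂ = 303×(0.224)^0.400 = 167 K; PV^γ = const ⇒ P₂ = 34.4 kPa.
ΔU = nCvΔT = 4.47×20.8×(167−303) = -12700 J.
Q = 0 for an adiabatic process, so W = −ΔU = 12700 J.

12700 J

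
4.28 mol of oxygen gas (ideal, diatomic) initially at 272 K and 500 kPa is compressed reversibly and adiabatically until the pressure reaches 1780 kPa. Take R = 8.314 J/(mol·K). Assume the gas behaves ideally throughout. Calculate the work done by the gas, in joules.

-10600 J

V₁ = nRT₁/P₁ = 4.28×8.314×272/500 = 19.4 L.
Adiabatic: T₂/T₁ = (P₂/P₁)^((γ−1)/γ) ⇒ T₂ = 272×(3.56)^0.286 = 391 K; V₂ = 7.82 L.
ΔU = nCvΔT = 4.28×20.8×(391−272) = 10600 J.
Q = 0 for an adiabatic process, so W = −ΔU = -10600 J.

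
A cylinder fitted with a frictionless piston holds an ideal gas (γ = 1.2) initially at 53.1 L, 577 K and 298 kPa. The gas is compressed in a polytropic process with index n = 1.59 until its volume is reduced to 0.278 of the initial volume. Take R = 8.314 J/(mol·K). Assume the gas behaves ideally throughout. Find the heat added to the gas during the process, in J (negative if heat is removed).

n = P₁V₁/(RT₁) = 298×53.1/(8.314×577) = 3.30 mol.
Polytropic n=1.59: T₂ = T₁(V₁/V₂)^(n−1) = 577×(3.60)^0.59 = 1230 K; P₂ = P₁(V₁/V₂)^n = 2280 kPa.
W = (P₁V₁−P₂V₂)/(n−1) = (298×53.1−2280×14.8)/0.59 = -30300 J.
ΔU = nCvΔT = 3.30×41.6×(1230−577) = 89300 J.
Q = ΔU + W = 59000 J.

59000 J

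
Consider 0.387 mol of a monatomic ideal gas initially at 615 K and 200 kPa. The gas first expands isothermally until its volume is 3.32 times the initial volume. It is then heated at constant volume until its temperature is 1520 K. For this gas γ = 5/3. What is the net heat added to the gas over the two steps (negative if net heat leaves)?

6740 J

V₁ = nRT₁/P₁ = 0.387×8.314×615/200 = 9.89 L.
Step 1 — Isothermal: T stays 615 K; PV = const ⇒ V₂ = 32.8 L, P₂ = 60.2 kPa.
ΔU = 0 (ideal gas, T constant).
W = nRT ln(V₂/V₁) = 0.387×8.314×615×ln(3.32) = 2370 J.
Q = ΔU + W = 2370 J.
State after step 1: P = 60.2 kPa, V = 32.8 L, T = 615 K.
Step 2 — Isochoric: V stays 32.8 L; P/T = const ⇒ T₂ = 1520 K, P₂ = 149 kPa.
W = 0 (no volume change).
ΔU = nCvΔT = 0.387×12.5×(1520−615) = 4370 J.
Q = ΔU = 4370 J.
Net over both steps: W = 2370 J, Q = 6740 J, ΔU = 4370 J.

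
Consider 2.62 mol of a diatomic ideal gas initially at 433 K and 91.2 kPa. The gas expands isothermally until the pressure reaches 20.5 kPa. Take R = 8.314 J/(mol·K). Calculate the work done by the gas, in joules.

14100 J

V₁ = nRT₁/P₁ = 2.62×8.314×433/91.2 = 103 L.
Isothermal: T stays 433 K; PV = const ⇒ V₂ = 460 L, P₂ = 20.5 kPa.
W = nRT ln(V₂/V₁) = 2.62×8.314×433×ln(4.45) = 14100 J.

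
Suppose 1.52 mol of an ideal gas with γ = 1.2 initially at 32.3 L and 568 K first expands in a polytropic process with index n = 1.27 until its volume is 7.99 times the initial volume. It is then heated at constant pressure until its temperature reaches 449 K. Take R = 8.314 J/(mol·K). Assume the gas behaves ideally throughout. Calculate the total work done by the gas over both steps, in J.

13000 J

P₁ = nRT₁/V₁ = 1.52×8.314×568/32.3 = 222 kPa.
Step 1 — Polytropic n=1.27: T₂ = T₁(V₁/V₂)^(n−1) = 568×(0.125)^0.27 = 324 K; P₂ = P₁(V₁/V₂)^n = 15.9 kPa.
W = (P₁V₁−P₂V₂)/(n−1) = (222×32.3−15.9×258)/0.27 = 11400 J.
ΔU = nCvΔT = 1.52×41.6×(324−568) = -15400 J.
Q = ΔU + W = -4000 J.
State after step 1: P = 15.9 kPa, V = 258 L, T = 324 K.
Step 2 — Isobaric: P stays 15.9 kPa; V/T = const ⇒ T₂ = 449 K, V₂ = 358 L.
W = PΔV = 15.9×(358−258) kPa·L = 1580 J.
ΔU = nCvΔT = 1.52×41.6×(449−324) = 7890 J.
Q = ΔU + W = nCpΔT = 9470 J.
Net over both steps: W = 13000 J, Q = 5480 J, ΔU = -7520 J.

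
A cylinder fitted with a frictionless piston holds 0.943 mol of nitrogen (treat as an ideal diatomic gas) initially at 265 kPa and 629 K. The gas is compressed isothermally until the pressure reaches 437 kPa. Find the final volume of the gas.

11.3 L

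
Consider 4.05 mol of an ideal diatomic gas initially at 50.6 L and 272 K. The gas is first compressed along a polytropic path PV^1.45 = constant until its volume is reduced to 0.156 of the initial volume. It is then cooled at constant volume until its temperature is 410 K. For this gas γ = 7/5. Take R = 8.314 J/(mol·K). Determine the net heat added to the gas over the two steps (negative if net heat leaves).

-15000 J

P₁ = nRT₁/V₁ = 4.05×8.314×272/50.6 = 181 kPa.
Step 1 — Polytropic n=1.45: T₂ = T₁(V₁/V₂)^(n−1) = 272×(6.41)^0.45 = 628 K; P₂ = P₁(V₁/V₂)^n = 2680 kPa.
W = (P₁V₁−P₂V₂)/(n−1) = (181×50.6−2680×7.89)/0.45 = -26600 J.
ΔU = nCvΔT = 4.05×20.8×(628−272) = 29900 J.
Q = ΔU + W = 3330 J.
State after step 1: P = 2680 kPa, V = 7.89 L, T = 628 K.
Step 2 — Isochoric: V stays 7.89 L; P/T = const ⇒ T₂ = 410 K, P₂ = 1750 kPa.
W = 0 (no volume change).
ΔU = nCvΔT = 4.05×20.8×(410−628) = -18300 J.
Q = ΔU = -18300 J.
Net over both steps: W = -26600 J, Q = -15000 J, ΔU = 11600 J.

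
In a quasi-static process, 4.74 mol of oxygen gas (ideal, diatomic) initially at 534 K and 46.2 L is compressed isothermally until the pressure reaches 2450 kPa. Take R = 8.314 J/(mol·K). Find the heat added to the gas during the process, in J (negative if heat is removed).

-35400 J

P₁ = nRT₁/V₁ = 4.74×8.314×534/46.2 = 455 kPa.
Isothermal: T stays 534 K; PV = const ⇒ V₂ = 8.59 L, P₂ = 2450 kPa.
ΔU = 0 (ideal gas, T constant).
W = nRT ln(V₂/V₁) = 4.74×8.314×534×ln(0.186) = -35400 J.
Q = ΔU + W = -35400 J.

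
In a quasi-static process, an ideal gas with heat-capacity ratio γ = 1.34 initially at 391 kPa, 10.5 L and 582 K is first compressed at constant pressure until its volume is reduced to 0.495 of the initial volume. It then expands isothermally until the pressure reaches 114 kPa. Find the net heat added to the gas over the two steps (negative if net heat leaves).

n = P₁V₁/(RT₁) = 391×10.5/(8.314×582) = 0.848 mol.
Step 1 — Isobaric: P stays 391 kPa; V/T = const ⇒ T₂ = 288 K, V₂ = 5.20 L.
W = PΔV = 391×(5.20−10.5) kPa·L = -2070 J.
ΔU = nCvΔT = 0.848×24.5×(288−582) = -6100 J.
Q = ΔU + W = nCpΔT = -8170 J.
State after step 1: P = 391 kPa, V = 5.20 L, T = 288 K.
Step 2 — Isothermal: T stays 288 K; PV = const ⇒ V₂ = 17.8 L, P₂ = 114 kPa.
ΔU = 0 (ideal gas, T constant).
W = nRT ln(V₂/V₁) = 0.848×8.314×288×ln(3.43) = 2500 J.
Q = ΔU + W = 2500 J.
Net over both steps: W = 431 J, Q = -5670 J, ΔU = -6100 J.

-5670 J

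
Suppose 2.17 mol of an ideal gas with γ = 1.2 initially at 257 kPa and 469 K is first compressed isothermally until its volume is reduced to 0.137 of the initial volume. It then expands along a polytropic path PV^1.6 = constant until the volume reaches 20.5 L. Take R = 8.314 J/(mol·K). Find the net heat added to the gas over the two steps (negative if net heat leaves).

-33700 J

V₁ = nRT₁/P₁ = 2.17×8.314×469/257 = 32.9 L.
Step 1 — Isothermal: T stays 469 K; PV = const ⇒ V₂ = 4.51 L, P₂ = 1880 kPa.
ΔU = 0 (ideal gas, T constant).
W = nRT ln(V₂/V₁) = 2.17×8.314×469×ln(0.137) = -16800 J.
Q = ΔU + W = -16800 J.
State after step 1: P = 1880 kPa, V = 4.51 L, T = 469 K.
Step 2 — Polytropic n=1.6: T₂ = T₁(V₁/V₂)^(n−1) = 469×(0.220)^0.60 = 189 K; P₂ = P₁(V₁/V₂)^n = 166 kPa.
W = (P₁V₁−P₂V₂)/(n−1) = (1880×4.51−166×20.5)/0.60 = 8420 J.
ΔU = nCvΔT = 2.17×41.6×(189−469) = -25300 J.
Q = ΔU + W = -16800 J.
Net over both steps: W = -8400 J, Q = -33700 J, ΔU = -25300 J.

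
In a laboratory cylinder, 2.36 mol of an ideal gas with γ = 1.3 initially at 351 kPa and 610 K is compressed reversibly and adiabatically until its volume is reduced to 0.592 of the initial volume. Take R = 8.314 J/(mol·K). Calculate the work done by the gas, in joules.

-6790 J

V₁ = nRT₁/P₁ = 2.36×8.314×610/351 = 34.1 L.
Adiabatic: TV^(γ−1) = const ⇒ T₂ = 610×(1.69)^0.300 = 714 K; PV^γ = const ⇒ P₂ = 694 kPa.
ΔU = nCvΔT = 2.36×27.7×(714−610) = 6790 J.
Q = 0 for an adiabatic process, so W = −ΔU = -6790 J.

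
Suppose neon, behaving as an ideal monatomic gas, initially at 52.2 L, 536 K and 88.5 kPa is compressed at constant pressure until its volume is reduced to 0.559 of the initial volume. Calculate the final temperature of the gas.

300 K

Isobaric: P stays 88.5 kPa; V/T = const ⇒ T₂ = 300 K, V₂ = 29.2 L.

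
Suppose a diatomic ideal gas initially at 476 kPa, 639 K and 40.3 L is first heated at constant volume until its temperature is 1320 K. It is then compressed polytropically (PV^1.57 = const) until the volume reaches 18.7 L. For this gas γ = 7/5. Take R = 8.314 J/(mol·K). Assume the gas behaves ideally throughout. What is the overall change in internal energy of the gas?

106000 J

n = P₁V₁/(RT₁) = 476×40.3/(8.314×639) = 3.61 mol.
Step 1 — Isochoric: V stays 40.3 L; P/T = const ⇒ T₂ = 1320 K, P₂ = 983 kPa.
W = 0 (no volume change).
ΔU = nCvΔT = 3.61×20.8×(1320−639) = 51100 J.
Q = ΔU = 51100 J.
State after step 1: P = 983 kPa, V = 40.3 L, T = 1320 K.
Step 2 — Polytropic n=1.57: T₂ = T₁(V₁/V₂)^(n−1) = 1320×(2.16)^0.57 = 2040 K; P₂ = P₁(V₁/V₂)^n = 3280 kPa.
W = (P₁V₁−P₂V₂)/(n−1) = (983×40.3−3280×18.7)/0.57 = -38200 J.
ΔU = nCvΔT = 3.61×20.8×(2040−1320) = 54400 J.
Q = ΔU + W = 16200 J.
Net over both steps: W = -38200 J, Q = 67300 J, ΔU = 106000 J.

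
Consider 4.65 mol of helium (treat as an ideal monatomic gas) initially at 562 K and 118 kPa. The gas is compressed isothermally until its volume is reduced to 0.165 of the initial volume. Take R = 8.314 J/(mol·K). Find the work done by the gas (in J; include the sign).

-39100 J

V₁ = nRT₁/P₁ = 4.65×8.314×562/118 = 184 L.
Isothermal: T stays 562 K; PV = const ⇒ V₂ = 30.4 L, P₂ = 715 kPa.
W = nRT ln(V₂/V₁) = 4.65×8.314×562×ln(0.165) = -39100 J.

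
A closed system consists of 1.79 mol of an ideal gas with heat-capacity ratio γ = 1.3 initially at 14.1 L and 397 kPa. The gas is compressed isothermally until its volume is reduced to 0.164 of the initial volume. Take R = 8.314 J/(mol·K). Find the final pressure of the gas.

2420 kPa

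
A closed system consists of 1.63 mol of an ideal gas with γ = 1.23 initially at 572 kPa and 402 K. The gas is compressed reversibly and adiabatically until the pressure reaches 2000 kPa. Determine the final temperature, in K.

V₁ = nRT₁/P₁ = 1.63×8.314×402/572 = 9.52 L.
Adiabatic: T₂/T₁ = (P₂/P₁)^((γ−1)/γ) ⇒ T₂ = 402×(3.50)^0.187 = 508 K; V₂ = 3.44 L.

508 K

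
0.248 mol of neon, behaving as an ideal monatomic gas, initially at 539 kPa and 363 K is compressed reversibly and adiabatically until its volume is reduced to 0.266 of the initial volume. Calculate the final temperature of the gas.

V₁ = nRT₁/P₁ = 0.248×8.314×363/539 = 1.39 L.
Adiabatic: TV^(γ−1) = const ⇒ T₂ = 363×(3.76)^0.667 = 878 K; PV^γ = const ⇒ P₂ = 4900 kPa.

878 K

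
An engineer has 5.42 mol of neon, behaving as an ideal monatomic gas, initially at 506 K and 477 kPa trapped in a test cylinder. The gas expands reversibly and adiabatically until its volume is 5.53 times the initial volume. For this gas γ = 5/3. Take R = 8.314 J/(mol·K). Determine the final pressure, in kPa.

V₁ = nRT₁/P₁ = 5.42×8.314×506/477 = 47.8 L.
Adiabatic: TV^(γ−1) = const ⇒ T₂ = 506×(0.181)^0.667 = 162 K; PV^γ = const ⇒ P₂ = 27.6 kPa.

27.6 kPa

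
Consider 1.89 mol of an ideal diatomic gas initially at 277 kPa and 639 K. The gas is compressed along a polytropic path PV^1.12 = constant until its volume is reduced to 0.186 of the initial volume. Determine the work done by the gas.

-18700 J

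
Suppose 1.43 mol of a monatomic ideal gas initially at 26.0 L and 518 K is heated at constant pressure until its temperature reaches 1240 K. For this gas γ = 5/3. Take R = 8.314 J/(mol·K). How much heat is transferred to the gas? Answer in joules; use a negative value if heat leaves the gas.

P₁ = nRT₁/V₁ = 1.43×8.314×518/26.0 = 237 kPa.
Isobaric: P stays 237 kPa; V/T = const ⇒ T₂ = 1240 K, V₂ = 62.2 L.
W = PΔV = 237×(62.2−26.0) kPa·L = 8580 J.
ΔU = nCvΔT = 1.43×12.5×(1240−518) = 12900 J.
Q = ΔU + W = nCpΔT = 21500 J.

21500 J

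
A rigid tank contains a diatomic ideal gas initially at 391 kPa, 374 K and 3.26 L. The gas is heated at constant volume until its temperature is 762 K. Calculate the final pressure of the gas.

Isochoric: V stays 3.26 L; P/T = const ⇒ T₂ = 762 K, P₂ = 797 kPa.

797 kPa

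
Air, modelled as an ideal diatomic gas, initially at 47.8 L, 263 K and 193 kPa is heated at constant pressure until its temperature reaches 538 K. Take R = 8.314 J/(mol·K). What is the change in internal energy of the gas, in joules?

24100 J

n = P₁V₁/(RT₁) = 193×47.8/(8.314×263) = 4.22 mol.
Isobaric: P stays 193 kPa; V/T = const ⇒ T₂ = 538 K, V₂ = 97.8 L.
For an ideal gas ΔU = nCvΔT with Cv = (5/2)R = 20.8 J/(mol·K).
ΔU = 4.22×20.8×(538−263) = 24100 J.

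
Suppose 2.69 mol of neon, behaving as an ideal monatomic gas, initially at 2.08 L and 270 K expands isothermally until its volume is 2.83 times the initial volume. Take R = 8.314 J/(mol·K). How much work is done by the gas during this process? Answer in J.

6280 J

P₁ = nRT₁/V₁ = 2.69×8.314×270/2.08 = 2900 kPa.
Isothermal: T stays 270 K; PV = const ⇒ V₂ = 5.89 L, P₂ = 1030 kPa.
W = nRT ln(V₂/V₁) = 2.69×8.314×270×ln(2.83) = 6280 J.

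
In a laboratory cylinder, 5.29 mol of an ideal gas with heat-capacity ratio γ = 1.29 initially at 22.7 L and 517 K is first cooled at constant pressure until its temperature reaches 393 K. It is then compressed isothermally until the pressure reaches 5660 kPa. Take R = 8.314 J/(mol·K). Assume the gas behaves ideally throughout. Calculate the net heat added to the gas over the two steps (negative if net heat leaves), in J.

-54200 J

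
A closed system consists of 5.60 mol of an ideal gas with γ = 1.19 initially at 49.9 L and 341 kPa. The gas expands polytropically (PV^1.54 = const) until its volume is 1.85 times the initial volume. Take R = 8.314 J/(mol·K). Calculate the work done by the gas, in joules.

T₁ = P₁V₁/(nR) = 341×49.9/(5.60×8.314) = 365 K.
Polytropic n=1.54: T₂ = T₁(V₁/V₂)^(n−1) = 365×(0.541)^0.54 = 262 K; P₂ = P₁(V₁/V₂)^n = 132 kPa.
W = (P₁V₁−P₂V₂)/(n−1) = (341×49.9−132×92.3)/0.54 = 8910 J.

8910 J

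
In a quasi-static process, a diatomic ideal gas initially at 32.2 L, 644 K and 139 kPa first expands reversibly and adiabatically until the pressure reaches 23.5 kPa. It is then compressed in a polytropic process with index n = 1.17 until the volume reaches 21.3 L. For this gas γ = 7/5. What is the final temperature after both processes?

n = P₁V₁/(RT₁) = 139×32.2/(8.314×644) = 0.836 mol.
Step 1 — Adiabatic: T₂/T₁ = (P₂/P₁)^((γ−1)/γ) ⇒ T₂ = 644×(0.169)^0.286 = 388 K; V₂ = 115 L.
ΔU = nCvΔT = 0.836×20.8×(388−644) = -4460 J.
Q = 0 for an adiabatic process, so W = −ΔU = 4460 J.
State after step 1: P = 23.5 kPa, V = 115 L, T = 388 K.
Step 2 — Polytropic n=1.17: T₂ = T₁(V₁/V₂)^(n−1) = 388×(5.38)^0.17 = 516 K; P₂ = P₁(V₁/V₂)^n = 168 kPa.
W = (P₁V₁−P₂V₂)/(n−1) = (23.5×115−168×21.3)/0.17 = -5250 J.
ΔU = nCvΔT = 0.836×20.8×(516−388) = 2230 J.
Q = ΔU + W = -3020 J.
Net over both steps: W = -792 J, Q = -3020 J, ΔU = -2230 J.

516 K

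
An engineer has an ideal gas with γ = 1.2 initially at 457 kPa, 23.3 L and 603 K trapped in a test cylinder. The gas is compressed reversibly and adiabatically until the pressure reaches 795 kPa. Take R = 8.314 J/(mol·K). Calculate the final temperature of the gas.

Adiabatic: T₂/T₁ = (P₂/P₁)^((γ−1)/γ) ⇒ T₂ = 603×(1.74)^0.167 = 661 K; V₂ = 14.7 L.

661 K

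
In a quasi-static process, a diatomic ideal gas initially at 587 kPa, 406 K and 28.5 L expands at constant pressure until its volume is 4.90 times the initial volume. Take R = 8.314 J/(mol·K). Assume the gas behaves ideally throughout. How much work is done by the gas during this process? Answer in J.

n = P₁V₁/(RT₁) = 587×28.5/(8.314×406) = 4.96 mol.
Isobaric: P stays 587 kPa; V/T = const ⇒ T₂ = 1990 K, V₂ = 140 L.
W = PΔV = 587×(140−28.5) kPa·L = 65200 J.

65200 J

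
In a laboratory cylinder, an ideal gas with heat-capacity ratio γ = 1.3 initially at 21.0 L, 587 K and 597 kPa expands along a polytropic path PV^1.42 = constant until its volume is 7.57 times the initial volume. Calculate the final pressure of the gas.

33.7 kPa

Polytropic n=1.42: T₂ = T₁(V₁/V₂)^(n−1) = 587×(0.132)^0.42 = 251 K; P₂ = P₁(V₁/V₂)^n = 33.7 kPa.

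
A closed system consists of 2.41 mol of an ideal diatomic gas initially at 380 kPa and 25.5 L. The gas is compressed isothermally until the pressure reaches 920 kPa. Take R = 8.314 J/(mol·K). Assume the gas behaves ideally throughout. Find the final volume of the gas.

10.5 L

T₁ = P₁V₁/(nR) = 380×25.5/(2.41×8.314) = 484 K.
Isothermal: T stays 484 K; PV = const ⇒ V₂ = 10.5 L, P₂ = 920 kPa.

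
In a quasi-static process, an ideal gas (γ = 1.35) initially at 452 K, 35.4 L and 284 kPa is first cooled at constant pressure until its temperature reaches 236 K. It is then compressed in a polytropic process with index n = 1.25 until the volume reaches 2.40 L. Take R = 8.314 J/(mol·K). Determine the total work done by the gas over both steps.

n = P₁V₁/(RT₁) = 284×35.4/(8.314×452) = 2.68 mol.
Step 1 — Isobaric: P stays 284 kPa; V/T = const ⇒ T₂ = 236 K, V₂ = 18.5 L.
W = PΔV = 284×(18.5−35.4) kPa·L = -4800 J.
ΔU = nCvΔT = 2.68×23.8×(236−452) = -13700 J.
Q = ΔU + W = nCpΔT = -18500 J.
State after step 1: P = 284 kPa, V = 18.5 L, T = 236 K.
Step 2 — Polytropic n=1.25: T₂ = T₁(V₁/V₂)^(n−1) = 236×(7.70)^0.25 = 393 K; P₂ = P₁(V₁/V₂)^n = 3640 kPa.
W = (P₁V₁−P₂V₂)/(n−1) = (284×18.5−3640×2.40)/0.25 = -14000 J.
ΔU = nCvΔT = 2.68×23.8×(393−236) = 9990 J.
Q = ΔU + W = -3990 J.
Net over both steps: W = -18800 J, Q = -22500 J, ΔU = -3740 J.

-18800 J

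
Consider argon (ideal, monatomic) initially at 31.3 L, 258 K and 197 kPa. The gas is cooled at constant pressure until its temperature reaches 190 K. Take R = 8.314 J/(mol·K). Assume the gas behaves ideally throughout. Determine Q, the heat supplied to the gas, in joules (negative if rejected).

n = P₁V₁/(RT₁) = 197×31.3/(8.314×258) = 2.87 mol.
Isobaric: P stays 197 kPa; V/T = const ⇒ T₂ = 190 K, V₂ = 23.1 L.
W = PΔV = 197×(23.1−31.3) kPa·L = -1630 J.
ΔU = nCvΔT = 2.87×12.5×(190−258) = -2440 J.
Q = ΔU + W = nCpΔT = -4060 J.

-4060 J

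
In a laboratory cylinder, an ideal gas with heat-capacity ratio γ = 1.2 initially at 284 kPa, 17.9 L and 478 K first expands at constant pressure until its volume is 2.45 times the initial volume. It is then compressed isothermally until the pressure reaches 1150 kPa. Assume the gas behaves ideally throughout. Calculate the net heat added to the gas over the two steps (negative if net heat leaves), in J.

26800 J

n = P₁V₁/(RT₁) = 284×17.9/(8.314×478) = 1.28 mol.
Step 1 — Isobaric: P stays 284 kPa; V/T = const ⇒ T₂ = 1170 K, V₂ = 43.9 L.
W = PΔV = 284×(43.9−17.9) kPa·L = 7370 J.
ΔU = nCvΔT = 1.28×41.6×(1170−478) = 36900 J.
Q = ΔU + W = nCpΔT = 44200 J.
State after step 1: P = 284 kPa, V = 43.9 L, T = 1170 K.
Step 2 — Isothermal: T stays 1170 K; PV = const ⇒ V₂ = 10.8 L, P₂ = 1150 kPa.
ΔU = 0 (ideal gas, T constant).
W = nRT ln(V₂/V₁) = 1.28×8.314×1170×ln(0.247) = -17400 J.
Q = ΔU + W = -17400 J.
Net over both steps: W = -10000 J, Q = 26800 J, ΔU = 36900 J.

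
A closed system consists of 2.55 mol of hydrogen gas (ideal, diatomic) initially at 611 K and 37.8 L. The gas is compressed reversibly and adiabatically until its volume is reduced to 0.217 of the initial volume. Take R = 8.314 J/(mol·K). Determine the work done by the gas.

-27300 J

P₁ = nRT₁/V₁ = 2.55×8.314×611/37.8 = 343 kPa.
Adiabatic: TV^(γ−1) = const ⇒ T₂ = 611×(4.61)^0.400 = 1130 K; PV^γ = const ⇒ P₂ = 2910 kPa.
ΔU = nCvΔT = 2.55×20.8×(1130−611) = 27300 J.
Q = 0 for an adiabatic process, so W = −ΔU = -27300 J.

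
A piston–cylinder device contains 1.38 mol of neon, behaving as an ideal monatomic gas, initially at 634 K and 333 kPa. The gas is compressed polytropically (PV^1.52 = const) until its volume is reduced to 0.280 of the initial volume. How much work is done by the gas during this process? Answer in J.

V₁ = nRT₁/P₁ = 1.38×8.314×634/333 = 21.8 L.
Polytropic n=1.52: T₂ = T₁(V₁/V₂)^(n−1) = 634×(3.57)^0.52 = 1230 K; P₂ = P₁(V₁/V₂)^n = 2310 kPa.
W = (P₁V₁−P₂V₂)/(n−1) = (333×21.8−2310×6.12)/0.52 = -13100 J.

-13100 J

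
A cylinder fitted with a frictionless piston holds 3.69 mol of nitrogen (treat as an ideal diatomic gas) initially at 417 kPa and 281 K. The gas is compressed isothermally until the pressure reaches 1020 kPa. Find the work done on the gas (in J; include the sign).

V₁ = nRT₁/P₁ = 3.69×8.314×281/417 = 20.7 L.
Isothermal: T stays 281 K; PV = const ⇒ V₂ = 8.45 L, P₂ = 1020 kPa.
W = nRT ln(V₂/V₁) = 3.69×8.314×281×ln(0.409) = -7710 J.
Work done on the gas = −W_by = 7710 J.

7710 J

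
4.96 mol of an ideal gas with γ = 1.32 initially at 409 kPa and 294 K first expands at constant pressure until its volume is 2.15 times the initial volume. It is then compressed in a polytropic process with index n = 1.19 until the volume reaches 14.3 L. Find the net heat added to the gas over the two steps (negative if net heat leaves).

39200 J

V₁ = nRT₁/P₁ = 4.96×8.314×294/409 = 29.6 L.
Step 1 — Isobaric: P stays 409 kPa; V/T = const ⇒ T₂ = 632 K, V₂ = 63.7 L.
W = PΔV = 409×(63.7−29.6) kPa·L = 13900 J.
ΔU = nCvΔT = 4.96×26.0×(632−294) = 43600 J.
Q = ΔU + W = nCpΔT = 57500 J.
State after step 1: P = 409 kPa, V = 63.7 L, T = 632 K.
Step 2 — Polytropic n=1.19: T₂ = T₁(V₁/V₂)^(n−1) = 632×(4.46)^0.19 = 840 K; P₂ = P₁(V₁/V₂)^n = 2420 kPa.
W = (P₁V₁−P₂V₂)/(n−1) = (409×63.7−2420×14.3)/0.19 = -45000 J.
ΔU = nCvΔT = 4.96×26.0×(840−632) = 26700 J.
Q = ΔU + W = -18300 J.
Net over both steps: W = -31100 J, Q = 39200 J, ΔU = 70300 J.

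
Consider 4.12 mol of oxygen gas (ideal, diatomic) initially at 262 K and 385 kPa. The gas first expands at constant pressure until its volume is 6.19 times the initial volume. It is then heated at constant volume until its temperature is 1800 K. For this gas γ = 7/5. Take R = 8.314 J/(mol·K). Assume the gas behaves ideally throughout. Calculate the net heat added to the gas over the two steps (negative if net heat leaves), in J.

178000 J

V₁ = nRT₁/P₁ = 4.12×8.314×262/385 = 23.3 L.
Step 1 — Isobaric: P stays 385 kPa; V/T = const ⇒ T₂ = 1620 K, V₂ = 144 L.
W = PΔV = 385×(144−23.3) kPa·L = 46600 J.
ΔU = nCvΔT = 4.12×20.8×(1620−262) = 116000 J.
Q = ΔU + W = nCpΔT = 163000 J.
State after step 1: P = 385 kPa, V = 144 L, T = 1620 K.
Step 2 — Isochoric: V stays 144 L; P/T = const ⇒ T₂ = 1800 K, P₂ = 427 kPa.
W = 0 (no volume change).
ΔU = nCvΔT = 4.12×20.8×(1800−1620) = 15300 J.
Q = ΔU = 15300 J.
Net over both steps: W = 46600 J, Q = 178000 J, ΔU = 132000 J.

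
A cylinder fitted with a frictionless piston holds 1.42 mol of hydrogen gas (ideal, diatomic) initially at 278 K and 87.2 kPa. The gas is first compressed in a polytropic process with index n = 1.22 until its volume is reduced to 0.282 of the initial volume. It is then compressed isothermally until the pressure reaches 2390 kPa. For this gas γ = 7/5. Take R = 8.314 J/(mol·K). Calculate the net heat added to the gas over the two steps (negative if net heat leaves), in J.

-9820 J

V₁ = nRT₁/P₁ = 1.42×8.314×278/87.2 = 37.6 L.
Step 1 — Polytropic n=1.22: T₂ = T₁(V₁/V₂)^(n−1) = 278×(3.55)^0.22 = 367 K; P₂ = P₁(V₁/V₂)^n = 409 kPa.
W = (P₁V₁−P₂V₂)/(n−1) = (87.2×37.6−409×10.6)/0.22 = -4790 J.
ΔU = nCvΔT = 1.42×20.8×(367−278) = 2630 J.
Q = ΔU + W = -2160 J.
State after step 1: P = 409 kPa, V = 10.6 L, T = 367 K.
Step 2 — Isothermal: T stays 367 K; PV = const ⇒ V₂ = 1.81 L, P₂ = 2390 kPa.
ΔU = 0 (ideal gas, T constant).
W = nRT ln(V₂/V₁) = 1.42×8.314×367×ln(0.171) = -7660 J.
Q = ΔU + W = -7660 J.
Net over both steps: W = -12500 J, Q = -9820 J, ΔU = 2630 J.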